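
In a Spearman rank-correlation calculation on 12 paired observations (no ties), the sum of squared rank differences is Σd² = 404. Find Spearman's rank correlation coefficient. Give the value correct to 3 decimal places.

ρ = 1 − 6Σd² / [n(n²−1)] = 1 − 6×404 / (12×143)
  = 1 − 2424/1716 = 1 − 1.4126 ≈ -0.413

-0.413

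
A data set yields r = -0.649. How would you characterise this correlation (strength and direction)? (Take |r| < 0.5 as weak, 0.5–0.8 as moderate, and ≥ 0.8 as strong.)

moderate negative

r = -0.649 < 0 so the relationship is negative.
|r| = 0.649, which falls in the moderate range.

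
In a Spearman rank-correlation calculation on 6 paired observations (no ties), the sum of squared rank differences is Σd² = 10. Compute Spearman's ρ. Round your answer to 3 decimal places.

0.714

ρ = 1 − 6Σd² / [n(n²−1)] = 1 − 6×10 / (6×35)
  = 1 − 60/210 = 1 − 0.2857 ≈ 0.714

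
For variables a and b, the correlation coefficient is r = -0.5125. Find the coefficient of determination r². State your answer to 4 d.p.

0.2627

r² = (-0.5125)² = 0.2627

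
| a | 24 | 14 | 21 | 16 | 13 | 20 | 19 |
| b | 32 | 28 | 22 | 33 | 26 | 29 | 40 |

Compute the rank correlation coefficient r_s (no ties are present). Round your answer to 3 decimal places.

0.107

Rank a: 7, 2, 6, 3, 1, 5, 4
Rank b: 5, 3, 1, 6, 2, 4, 7
d = rank(a) − rank(b): 2, -1, 5, -3, -1, 1, -3; Σd² = 50
ρ = 1 − 6Σd² / [n(n²−1)] = 1 − 6×50 / (7×48) = 1 − 300/336 ≈ 0.107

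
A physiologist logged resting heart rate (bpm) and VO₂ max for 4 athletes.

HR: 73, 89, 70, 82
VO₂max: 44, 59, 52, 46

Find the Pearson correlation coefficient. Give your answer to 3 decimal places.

0.550

n = 4, Σx = 314, Σy = 201, Σx² = 24874, Σy² = 10237, Σxy = 15875
nΣxy − ΣxΣy = 63500 − 63114 = 386
nΣx² − (Σx)² = 99496 − 98596 = 900; nΣy² − (Σy)² = 40948 − 40401 = 547
r = 386 / √(900 × 547) = 386 / 701.6409 ≈ 0.550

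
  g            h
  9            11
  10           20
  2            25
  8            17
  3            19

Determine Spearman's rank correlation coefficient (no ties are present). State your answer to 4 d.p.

Rank g: 4, 5, 1, 3, 2
Rank h: 1, 4, 5, 2, 3
d = rank(g) − rank(h): 3, 1, -4, 1, -1; Σd² = 28
ρ = 1 − 6Σd² / [n(n²−1)] = 1 − 6×28 / (5×24) = 1 − 168/120 ≈ -0.4000

-0.4000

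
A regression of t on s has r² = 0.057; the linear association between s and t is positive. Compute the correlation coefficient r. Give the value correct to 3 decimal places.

0.239

|r| = √0.057 = 0.239
The association is positive, so r = 0.239.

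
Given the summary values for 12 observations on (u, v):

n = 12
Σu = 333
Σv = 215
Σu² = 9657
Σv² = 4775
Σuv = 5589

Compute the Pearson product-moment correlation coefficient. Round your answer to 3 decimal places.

r = (nΣuv − ΣuΣv) / √[(nΣu² − (Σu)²)(nΣv² − (Σv)²)]
Numerator: 12×5589 − 333×215 = -4527
Denominator: √[(115884 − 110889)(57300 − 46225)] = √[4995 × 11075] = 7437.7164
r = -4527 / 7437.7164 ≈ -0.609

-0.609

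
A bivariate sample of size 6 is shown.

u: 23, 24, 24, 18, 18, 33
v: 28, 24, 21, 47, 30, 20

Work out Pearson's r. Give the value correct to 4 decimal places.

n = 6, Σu = 140, Σv = 170, Σu² = 3418, Σv² = 5310, Σuv = 3770
nΣuv − ΣuΣv = 22620 − 23800 = -1180
nΣu² − (Σu)² = 20508 − 19600 = 908; nΣv² − (Σv)² = 31860 − 28900 = 2960
r = -1180 / √(908 × 2960) = -1180 / 1639.4145 ≈ -0.7198

-0.7198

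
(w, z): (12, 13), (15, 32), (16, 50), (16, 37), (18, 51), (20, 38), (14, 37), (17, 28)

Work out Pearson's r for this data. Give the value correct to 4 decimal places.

n = 8, Σw = 128, Σz = 286, Σw² = 2090, Σz² = 11260, Σwz = 4700
nΣwz − ΣwΣz = 37600 − 36608 = 992
nΣw² − (Σw)² = 16720 − 16384 = 336; nΣz² − (Σz)² = 90080 − 81796 = 8284
r = 992 / √(336 × 8284) = 992 / 1668.3597 ≈ 0.5946

0.5946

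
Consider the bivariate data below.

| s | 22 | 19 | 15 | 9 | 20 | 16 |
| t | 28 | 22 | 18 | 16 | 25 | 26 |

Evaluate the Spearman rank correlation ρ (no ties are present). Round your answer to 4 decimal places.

Rank s: 6, 4, 2, 1, 5, 3
Rank t: 6, 3, 2, 1, 4, 5
d = rank(s) − rank(t): 0, 1, 0, 0, 1, -2; Σd² = 6
ρ = 1 − 6Σd² / [n(n²−1)] = 1 − 6×6 / (6×35) = 1 − 36/210 ≈ 0.8286

0.8286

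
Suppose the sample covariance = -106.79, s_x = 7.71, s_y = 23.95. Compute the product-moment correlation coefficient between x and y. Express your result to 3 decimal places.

-0.578

r = Cov(x,y) / (s_x · s_y) = -106.79 / (7.71 × 23.95)
  = -106.79 / 184.6545 ≈ -0.578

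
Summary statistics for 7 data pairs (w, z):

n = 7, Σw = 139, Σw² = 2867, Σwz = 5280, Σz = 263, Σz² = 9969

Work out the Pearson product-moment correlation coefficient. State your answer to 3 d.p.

0.595

r = (nΣwz − ΣwΣz) / √[(nΣw² − (Σw)²)(nΣz² − (Σz)²)]
Numerator: 7×5280 − 139×263 = 403
Denominator: √[(20069 − 19321)(69783 − 69169)] = √[748 × 614] = 677.6961
r = 403 / 677.6961 ≈ 0.595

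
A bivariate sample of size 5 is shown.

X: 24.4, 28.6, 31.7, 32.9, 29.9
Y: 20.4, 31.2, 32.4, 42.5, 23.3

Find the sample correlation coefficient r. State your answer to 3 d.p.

n = 5, ΣX = 147.5, ΣY = 149.8, ΣX² = 4394.63, ΣY² = 4788.5, ΣXY = 4512.08
nΣXY − ΣXΣY = 22560.4 − 22095.5 = 464.9
nΣX² − (ΣX)² = 21973.15 − 21756.25 = 216.9; nΣY² − (ΣY)² = 23942.5 − 22440.04 = 1502.46
r = 464.9 / √(216.9 × 1502.46) = 464.9 / 570.8621 ≈ 0.814

0.814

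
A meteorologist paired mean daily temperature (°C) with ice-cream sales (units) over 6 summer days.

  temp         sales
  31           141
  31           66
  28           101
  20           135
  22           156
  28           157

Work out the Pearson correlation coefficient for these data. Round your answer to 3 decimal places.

-0.467

n = 6, Σx = 160, Σy = 756, Σx² = 4374, Σy² = 101648, Σxy = 19773
nΣxy − ΣxΣy = 118638 − 120960 = -2322
nΣx² − (Σx)² = 26244 − 25600 = 644; nΣy² − (Σy)² = 609888 − 571536 = 38352
r = -2322 / √(644 × 38352) = -2322 / 4969.7775 ≈ -0.467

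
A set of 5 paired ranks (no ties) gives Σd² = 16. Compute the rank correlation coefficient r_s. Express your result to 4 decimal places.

ρ = 1 − 6Σd² / [n(n²−1)] = 1 − 6×16 / (5×24)
  = 1 − 96/120 = 1 − 0.80000 ≈ 0.2000

0.2000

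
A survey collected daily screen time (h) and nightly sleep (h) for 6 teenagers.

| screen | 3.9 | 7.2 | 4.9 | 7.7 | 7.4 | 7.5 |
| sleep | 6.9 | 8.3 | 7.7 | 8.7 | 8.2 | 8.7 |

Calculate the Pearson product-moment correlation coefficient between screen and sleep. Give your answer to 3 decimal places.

n = 6, Σx = 38.6, Σy = 48.5, Σx² = 261.36, Σy² = 394.41, Σxy = 317.32
nΣxy − ΣxΣy = 1903.92 − 1872.1 = 31.82
nΣx² − (Σx)² = 1568.16 − 1489.96 = 78.2; nΣy² − (Σy)² = 2366.46 − 2352.25 = 14.21
r = 31.82 / √(78.2 × 14.21) = 31.82 / 33.3350 ≈ 0.955

0.955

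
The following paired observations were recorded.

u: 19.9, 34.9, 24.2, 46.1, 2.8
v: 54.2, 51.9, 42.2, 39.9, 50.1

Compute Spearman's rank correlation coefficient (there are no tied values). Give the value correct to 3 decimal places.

Rank u: 2, 4, 3, 5, 1
Rank v: 5, 4, 2, 1, 3
d = rank(u) − rank(v): -3, 0, 1, 4, -2; Σd² = 30
ρ = 1 − 6Σd² / [n(n²−1)] = 1 − 6×30 / (5×24) = 1 − 180/120 ≈ -0.500

-0.500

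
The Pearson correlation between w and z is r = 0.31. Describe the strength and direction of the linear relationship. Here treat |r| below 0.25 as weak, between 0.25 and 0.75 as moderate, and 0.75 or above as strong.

r = 0.31 > 0 so the relationship is positive.
|r| = 0.31, which falls in the moderate range.

moderate positive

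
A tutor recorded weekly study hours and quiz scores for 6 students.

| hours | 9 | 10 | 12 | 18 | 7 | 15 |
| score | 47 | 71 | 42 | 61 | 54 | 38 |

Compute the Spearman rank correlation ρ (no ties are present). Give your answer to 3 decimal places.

Rank hours: 2, 3, 4, 6, 1, 5
Rank score: 3, 6, 2, 5, 4, 1
d = rank(hours) − rank(score): -1, -3, 2, 1, -3, 4; Σd² = 40
ρ = 1 − 6Σd² / [n(n²−1)] = 1 − 6×40 / (6×35) = 1 − 240/210 ≈ -0.143

-0.143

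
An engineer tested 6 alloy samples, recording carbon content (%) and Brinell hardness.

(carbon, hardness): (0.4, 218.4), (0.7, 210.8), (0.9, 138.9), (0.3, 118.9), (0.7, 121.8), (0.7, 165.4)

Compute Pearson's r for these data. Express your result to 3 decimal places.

n = 6, Σx = 3.7, Σy = 974.2, Σx² = 2.53, Σy² = 167758.02, Σxy = 596.64
nΣxy − ΣxΣy = 3579.84 − 3604.54 = -24.7
nΣx² − (Σx)² = 15.18 − 13.69 = 1.49; nΣy² − (Σy)² = 1006548.12 − 949065.64 = 57482.48
r = -24.7 / √(1.49 × 57482.48) = -24.7 / 292.6583 ≈ -0.084

-0.084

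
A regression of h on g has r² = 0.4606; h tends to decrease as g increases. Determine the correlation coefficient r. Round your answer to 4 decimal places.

-0.6787

|r| = √0.4606 = 0.6787
The association is negative, so r = −0.6787.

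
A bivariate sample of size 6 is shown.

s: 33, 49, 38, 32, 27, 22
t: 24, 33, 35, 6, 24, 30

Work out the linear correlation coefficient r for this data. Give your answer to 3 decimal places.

n = 6, Σs = 201, Σt = 152, Σs² = 7171, Σt² = 4402, Σst = 5239
nΣst − ΣsΣt = 31434 − 30552 = 882
nΣs² − (Σs)² = 43026 − 40401 = 2625; nΣt² − (Σt)² = 26412 − 23104 = 3308
r = 882 / √(2625 × 3308) = 882 / 2946.7779 ≈ 0.299

0.299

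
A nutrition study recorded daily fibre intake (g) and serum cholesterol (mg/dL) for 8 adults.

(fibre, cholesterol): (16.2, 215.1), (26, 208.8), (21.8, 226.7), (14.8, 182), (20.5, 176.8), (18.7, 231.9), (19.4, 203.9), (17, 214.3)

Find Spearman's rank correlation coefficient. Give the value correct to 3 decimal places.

0.024

Rank fibre: 2, 8, 7, 1, 6, 4, 5, 3
Rank cholesterol: 6, 4, 7, 2, 1, 8, 3, 5
d = rank(fibre) − rank(cholesterol): -4, 4, 0, -1, 5, -4, 2, -2; Σd² = 82
ρ = 1 − 6Σd² / [n(n²−1)] = 1 − 6×82 / (8×63) = 1 − 492/504 ≈ 0.024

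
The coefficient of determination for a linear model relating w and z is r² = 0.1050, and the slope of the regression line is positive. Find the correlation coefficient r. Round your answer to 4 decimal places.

0.3240

|r| = √0.1050 = 0.3240
The association is positive, so r = 0.3240.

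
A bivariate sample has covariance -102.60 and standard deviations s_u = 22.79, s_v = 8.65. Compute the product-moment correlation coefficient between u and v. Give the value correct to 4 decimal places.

r = Cov(u,v) / (s_u · s_v) = -102.60 / (22.79 × 8.65)
  = -102.60 / 197.1335 ≈ -0.5205

-0.5205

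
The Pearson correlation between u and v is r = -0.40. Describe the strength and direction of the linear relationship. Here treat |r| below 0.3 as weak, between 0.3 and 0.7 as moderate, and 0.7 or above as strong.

r = -0.40 < 0 so the relationship is negative.
|r| = 0.40, which falls in the moderate range.

moderate negative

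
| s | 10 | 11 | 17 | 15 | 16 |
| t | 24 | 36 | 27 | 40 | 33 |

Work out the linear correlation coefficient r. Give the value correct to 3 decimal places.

n = 5, Σs = 69, Σt = 160, Σs² = 991, Σt² = 5290, Σst = 2223
nΣst − ΣsΣt = 11115 − 11040 = 75
nΣs² − (Σs)² = 4955 − 4761 = 194; nΣt² − (Σt)² = 26450 − 25600 = 850
r = 75 / √(194 × 850) = 75 / 406.0788 ≈ 0.185

0.185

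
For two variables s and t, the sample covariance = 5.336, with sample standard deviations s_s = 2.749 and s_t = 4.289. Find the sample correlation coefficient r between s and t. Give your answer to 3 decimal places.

0.453

r = Cov(s,t) / (s_s · s_t) = 5.336 / (2.749 × 4.289)
  = 5.336 / 11.7905 ≈ 0.453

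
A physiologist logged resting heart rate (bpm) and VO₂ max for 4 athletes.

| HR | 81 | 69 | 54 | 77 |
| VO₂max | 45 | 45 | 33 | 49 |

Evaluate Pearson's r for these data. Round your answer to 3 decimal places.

0.896

n = 4, Σx = 281, Σy = 172, Σx² = 20167, Σy² = 7540, Σxy = 12305
nΣxy − ΣxΣy = 49220 − 48332 = 888
nΣx² − (Σx)² = 80668 − 78961 = 1707; nΣy² − (Σy)² = 30160 − 29584 = 576
r = 888 / √(1707 × 576) = 888 / 991.5806 ≈ 0.896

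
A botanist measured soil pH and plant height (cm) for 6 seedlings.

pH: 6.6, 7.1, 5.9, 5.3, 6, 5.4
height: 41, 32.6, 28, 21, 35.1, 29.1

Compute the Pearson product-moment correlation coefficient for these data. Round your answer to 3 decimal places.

n = 6, Σx = 36.3, Σy = 186.8, Σx² = 222.03, Σy² = 6047.58, Σxy = 1146.3
nΣxy − ΣxΣy = 6877.8 − 6780.84 = 96.96
nΣx² − (Σx)² = 1332.18 − 1317.69 = 14.49; nΣy² − (Σy)² = 36285.48 − 34894.24 = 1391.24
r = 96.96 / √(14.49 × 1391.24) = 96.96 / 141.9826 ≈ 0.683

0.683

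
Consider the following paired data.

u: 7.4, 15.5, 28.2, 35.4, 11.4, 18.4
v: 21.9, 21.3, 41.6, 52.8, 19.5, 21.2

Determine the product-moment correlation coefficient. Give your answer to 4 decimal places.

0.9330

n = 6, Σu = 116.3, Σv = 178.3, Σu² = 2811.93, Σv² = 6281.39, Σuv = 4146.83
nΣuv − ΣuΣv = 24880.98 − 20736.29 = 4144.69
nΣu² − (Σu)² = 16871.58 − 13525.69 = 3345.89; nΣv² − (Σv)² = 37688.34 − 31790.89 = 5897.45
r = 4144.69 / √(3345.89 × 5897.45) = 4144.69 / 4442.0962 ≈ 0.9330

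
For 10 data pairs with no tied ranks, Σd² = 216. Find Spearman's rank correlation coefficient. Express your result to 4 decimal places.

ρ = 1 − 6Σd² / [n(n²−1)] = 1 − 6×216 / (10×99)
  = 1 − 1296/990 = 1 − 1.30909 ≈ -0.3091

-0.3091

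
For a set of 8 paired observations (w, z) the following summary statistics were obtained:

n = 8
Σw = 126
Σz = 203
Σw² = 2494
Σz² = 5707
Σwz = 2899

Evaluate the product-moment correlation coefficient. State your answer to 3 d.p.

r = (nΣwz − ΣwΣz) / √[(nΣw² − (Σw)²)(nΣz² − (Σz)²)]
Numerator: 8×2899 − 126×203 = -2386
Denominator: √[(19952 − 15876)(45656 − 41209)] = √[4076 × 4447] = 4257.4607
r = -2386 / 4257.4607 ≈ -0.560

-0.560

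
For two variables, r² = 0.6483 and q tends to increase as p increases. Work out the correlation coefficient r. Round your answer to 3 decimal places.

|r| = √0.6483 = 0.805
The association is positive, so r = 0.805.

0.805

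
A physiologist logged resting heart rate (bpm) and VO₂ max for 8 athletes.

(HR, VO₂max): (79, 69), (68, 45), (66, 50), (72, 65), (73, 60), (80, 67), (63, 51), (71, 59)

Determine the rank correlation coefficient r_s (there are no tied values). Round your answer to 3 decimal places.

Rank HR: 7, 3, 2, 5, 6, 8, 1, 4
Rank VO₂max: 8, 1, 2, 6, 5, 7, 3, 4
d = rank(HR) − rank(VO₂max): -1, 2, 0, -1, 1, 1, -2, 0; Σd² = 12
ρ = 1 − 6Σd² / [n(n²−1)] = 1 − 6×12 / (8×63) = 1 − 72/504 ≈ 0.857

0.857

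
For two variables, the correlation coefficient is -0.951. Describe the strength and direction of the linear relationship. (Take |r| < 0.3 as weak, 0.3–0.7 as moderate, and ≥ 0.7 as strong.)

strong negative

r = -0.951 < 0 so the relationship is negative.
|r| = 0.951, which falls in the strong range.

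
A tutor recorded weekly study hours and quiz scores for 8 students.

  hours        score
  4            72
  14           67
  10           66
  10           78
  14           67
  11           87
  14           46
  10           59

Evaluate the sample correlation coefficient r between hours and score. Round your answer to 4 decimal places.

-0.3453

n = 8, Σx = 87, Σy = 542, Σx² = 1025, Σy² = 37768, Σxy = 5795
nΣxy − ΣxΣy = 46360 − 47154 = -794
nΣx² − (Σx)² = 8200 − 7569 = 631; nΣy² − (Σy)² = 302144 − 293764 = 8380
r = -794 / √(631 × 8380) = -794 / 2299.5173 ≈ -0.3453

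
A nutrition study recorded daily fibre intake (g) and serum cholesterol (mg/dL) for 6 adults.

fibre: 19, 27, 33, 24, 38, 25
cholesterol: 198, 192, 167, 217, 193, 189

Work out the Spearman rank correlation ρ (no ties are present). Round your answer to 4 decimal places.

-0.5429

Rank fibre: 1, 4, 5, 2, 6, 3
Rank cholesterol: 5, 3, 1, 6, 4, 2
d = rank(fibre) − rank(cholesterol): -4, 1, 4, -4, 2, 1; Σd² = 54
ρ = 1 − 6Σd² / [n(n²−1)] = 1 − 6×54 / (6×35) = 1 − 324/210 ≈ -0.5429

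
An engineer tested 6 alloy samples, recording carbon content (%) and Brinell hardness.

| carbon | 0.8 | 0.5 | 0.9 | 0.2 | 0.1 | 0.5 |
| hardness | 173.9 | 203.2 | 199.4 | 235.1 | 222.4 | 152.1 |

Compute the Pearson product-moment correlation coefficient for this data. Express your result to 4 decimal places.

-0.5693

n = 6, Σx = 3, Σy = 1186.1, Σx² = 2, Σy² = 239159.99, Σxy = 565.49
nΣxy − ΣxΣy = 3392.94 − 3558.3 = -165.36
nΣx² − (Σx)² = 12 − 9 = 3; nΣy² − (Σy)² = 1434959.94 − 1406833.21 = 28126.73
r = -165.36 / √(3 × 28126.73) = -165.36 / 290.4827 ≈ -0.5693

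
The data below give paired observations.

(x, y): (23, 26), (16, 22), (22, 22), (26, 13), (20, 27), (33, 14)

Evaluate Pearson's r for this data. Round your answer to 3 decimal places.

n = 6, Σx = 140, Σy = 124, Σx² = 3434, Σy² = 2738, Σxy = 2774
nΣxy − ΣxΣy = 16644 − 17360 = -716
nΣx² − (Σx)² = 20604 − 19600 = 1004; nΣy² − (Σy)² = 16428 − 15376 = 1052
r = -716 / √(1004 × 1052) = -716 / 1027.7198 ≈ -0.697

-0.697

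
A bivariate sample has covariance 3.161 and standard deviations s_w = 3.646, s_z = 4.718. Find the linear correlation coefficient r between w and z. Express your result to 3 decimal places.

r = Cov(w,z) / (s_w · s_z) = 3.161 / (3.646 × 4.718)
  = 3.161 / 17.2018 ≈ 0.184

0.184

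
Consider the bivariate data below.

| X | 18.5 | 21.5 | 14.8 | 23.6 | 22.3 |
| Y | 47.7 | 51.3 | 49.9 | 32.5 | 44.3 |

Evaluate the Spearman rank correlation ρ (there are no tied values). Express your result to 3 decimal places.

-0.700

Rank X: 2, 3, 1, 5, 4
Rank Y: 3, 5, 4, 1, 2
d = rank(X) − rank(Y): -1, -2, -3, 4, 2; Σd² = 34
ρ = 1 − 6Σd² / [n(n²−1)] = 1 − 6×34 / (5×24) = 1 − 204/120 ≈ -0.700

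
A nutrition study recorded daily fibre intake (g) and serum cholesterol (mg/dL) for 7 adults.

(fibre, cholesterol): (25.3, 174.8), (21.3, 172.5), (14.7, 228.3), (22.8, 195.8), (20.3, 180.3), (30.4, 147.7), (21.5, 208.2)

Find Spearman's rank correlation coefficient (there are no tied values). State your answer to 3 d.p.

Rank fibre: 6, 3, 1, 5, 2, 7, 4
Rank cholesterol: 3, 2, 7, 5, 4, 1, 6
d = rank(fibre) − rank(cholesterol): 3, 1, -6, 0, -2, 6, -2; Σd² = 90
ρ = 1 − 6Σd² / [n(n²−1)] = 1 − 6×90 / (7×48) = 1 − 540/336 ≈ -0.607

-0.607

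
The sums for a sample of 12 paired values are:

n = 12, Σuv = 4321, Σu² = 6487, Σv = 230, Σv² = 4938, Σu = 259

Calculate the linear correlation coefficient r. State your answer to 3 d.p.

-0.933

r = (nΣuv − ΣuΣv) / √[(nΣu² − (Σu)²)(nΣv² − (Σv)²)]
Numerator: 12×4321 − 259×230 = -7718
Denominator: √[(77844 − 67081)(59256 − 52900)] = √[10763 × 6356] = 8271.0113
r = -7718 / 8271.0113 ≈ -0.933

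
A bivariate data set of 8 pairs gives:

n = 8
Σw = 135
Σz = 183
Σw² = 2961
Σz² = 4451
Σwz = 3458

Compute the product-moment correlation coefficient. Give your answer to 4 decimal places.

r = (nΣwz − ΣwΣz) / √[(nΣw² − (Σw)²)(nΣz² − (Σz)²)]
Numerator: 8×3458 − 135×183 = 2959
Denominator: √[(23688 − 18225)(35608 − 33489)] = √[5463 × 2119] = 3402.3664
r = 2959 / 3402.3664 ≈ 0.8697

0.8697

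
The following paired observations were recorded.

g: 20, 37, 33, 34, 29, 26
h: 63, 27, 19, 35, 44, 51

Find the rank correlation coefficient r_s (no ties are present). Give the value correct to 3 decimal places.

-0.829

Rank g: 1, 6, 4, 5, 3, 2
Rank h: 6, 2, 1, 3, 4, 5
d = rank(g) − rank(h): -5, 4, 3, 2, -1, -3; Σd² = 64
ρ = 1 − 6Σd² / [n(n²−1)] = 1 − 6×64 / (6×35) = 1 − 384/210 ≈ -0.829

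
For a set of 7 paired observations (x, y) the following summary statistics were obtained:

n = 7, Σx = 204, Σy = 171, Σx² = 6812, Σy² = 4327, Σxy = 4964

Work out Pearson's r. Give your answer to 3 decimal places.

-0.054

r = (nΣxy − ΣxΣy) / √[(nΣx² − (Σx)²)(nΣy² − (Σy)²)]
Numerator: 7×4964 − 204×171 = -136
Denominator: √[(47684 − 41616)(30289 − 29241)] = √[6068 × 1048] = 2521.7581
r = -136 / 2521.7581 ≈ -0.054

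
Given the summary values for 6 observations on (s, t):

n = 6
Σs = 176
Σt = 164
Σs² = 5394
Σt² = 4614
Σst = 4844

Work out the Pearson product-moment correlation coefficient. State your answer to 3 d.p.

r = (nΣst − ΣsΣt) / √[(nΣs² − (Σs)²)(nΣt² − (Σt)²)]
Numerator: 6×4844 − 176×164 = 200
Denominator: √[(32364 − 30976)(27684 − 26896)] = √[1388 × 788] = 1045.8222
r = 200 / 1045.8222 ≈ 0.191

0.191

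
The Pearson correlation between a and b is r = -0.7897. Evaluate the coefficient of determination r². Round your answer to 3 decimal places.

r² = (-0.7897)² = 0.624

0.624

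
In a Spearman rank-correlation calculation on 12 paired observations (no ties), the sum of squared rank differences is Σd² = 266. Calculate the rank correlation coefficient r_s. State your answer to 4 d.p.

0.0699

ρ = 1 − 6Σd² / [n(n²−1)] = 1 − 6×266 / (12×143)
  = 1 − 1596/1716 = 1 − 0.93007 ≈ 0.0699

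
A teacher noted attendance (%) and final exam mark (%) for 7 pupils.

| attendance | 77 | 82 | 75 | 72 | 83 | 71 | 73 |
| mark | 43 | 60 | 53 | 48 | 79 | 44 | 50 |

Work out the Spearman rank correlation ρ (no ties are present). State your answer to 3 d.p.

Rank attendance: 5, 6, 4, 2, 7, 1, 3
Rank mark: 1, 6, 5, 3, 7, 2, 4
d = rank(attendance) − rank(mark): 4, 0, -1, -1, 0, -1, -1; Σd² = 20
ρ = 1 − 6Σd² / [n(n²−1)] = 1 − 6×20 / (7×48) = 1 − 120/336 ≈ 0.643

0.643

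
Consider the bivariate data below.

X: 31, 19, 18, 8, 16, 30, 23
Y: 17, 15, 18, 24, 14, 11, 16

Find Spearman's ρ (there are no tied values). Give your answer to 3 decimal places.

Rank X: 7, 4, 3, 1, 2, 6, 5
Rank Y: 5, 3, 6, 7, 2, 1, 4
d = rank(X) − rank(Y): 2, 1, -3, -6, 0, 5, 1; Σd² = 76
ρ = 1 − 6Σd² / [n(n²−1)] = 1 − 6×76 / (7×48) = 1 − 456/336 ≈ -0.357

-0.357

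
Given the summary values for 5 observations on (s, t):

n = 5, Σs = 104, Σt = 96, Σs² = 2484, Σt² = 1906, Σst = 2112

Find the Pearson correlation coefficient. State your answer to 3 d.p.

0.812

r = (nΣst − ΣsΣt) / √[(nΣs² − (Σs)²)(nΣt² − (Σt)²)]
Numerator: 5×2112 − 104×96 = 576
Denominator: √[(12420 − 10816)(9530 − 9216)] = √[1604 × 314] = 709.6873
r = 576 / 709.6873 ≈ 0.812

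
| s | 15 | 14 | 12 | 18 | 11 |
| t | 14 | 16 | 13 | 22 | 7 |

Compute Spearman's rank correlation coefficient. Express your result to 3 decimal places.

0.900

Rank s: 4, 3, 2, 5, 1
Rank t: 3, 4, 2, 5, 1
d = rank(s) − rank(t): 1, -1, 0, 0, 0; Σd² = 2
ρ = 1 − 6Σd² / [n(n²−1)] = 1 − 6×2 / (5×24) = 1 − 12/120 ≈ 0.900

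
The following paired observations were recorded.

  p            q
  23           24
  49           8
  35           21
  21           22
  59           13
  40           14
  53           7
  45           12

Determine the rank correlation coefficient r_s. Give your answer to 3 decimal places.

Rank p: 2, 6, 3, 1, 8, 4, 7, 5
Rank q: 8, 2, 6, 7, 4, 5, 1, 3
d = rank(p) − rank(q): -6, 4, -3, -6, 4, -1, 6, 2; Σd² = 154
ρ = 1 − 6Σd² / [n(n²−1)] = 1 − 6×154 / (8×63) = 1 − 924/504 ≈ -0.833

-0.833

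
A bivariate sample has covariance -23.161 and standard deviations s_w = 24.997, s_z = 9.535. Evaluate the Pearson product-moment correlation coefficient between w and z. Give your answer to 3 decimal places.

r = Cov(w,z) / (s_w · s_z) = -23.161 / (24.997 × 9.535)
  = -23.161 / 238.3464 ≈ -0.097

-0.097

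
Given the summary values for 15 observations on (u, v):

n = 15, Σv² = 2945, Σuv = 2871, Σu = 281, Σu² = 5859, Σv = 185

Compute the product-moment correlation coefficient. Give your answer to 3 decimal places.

r = (nΣuv − ΣuΣv) / √[(nΣu² − (Σu)²)(nΣv² − (Σv)²)]
Numerator: 15×2871 − 281×185 = -8920
Denominator: √[(87885 − 78961)(44175 − 34225)] = √[8924 × 9950] = 9423.0462
r = -8920 / 9423.0462 ≈ -0.947

-0.947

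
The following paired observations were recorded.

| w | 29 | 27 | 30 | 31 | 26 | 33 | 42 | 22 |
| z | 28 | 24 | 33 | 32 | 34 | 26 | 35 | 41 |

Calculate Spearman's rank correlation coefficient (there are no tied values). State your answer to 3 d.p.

Rank w: 4, 3, 5, 6, 2, 7, 8, 1
Rank z: 3, 1, 5, 4, 6, 2, 7, 8
d = rank(w) − rank(z): 1, 2, 0, 2, -4, 5, 1, -7; Σd² = 100
ρ = 1 − 6Σd² / [n(n²−1)] = 1 − 6×100 / (8×63) = 1 − 600/504 ≈ -0.190

-0.190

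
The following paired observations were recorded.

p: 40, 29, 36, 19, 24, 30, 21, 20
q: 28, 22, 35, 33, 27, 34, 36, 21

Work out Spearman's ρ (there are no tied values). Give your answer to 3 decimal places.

0.190

Rank p: 8, 5, 7, 1, 4, 6, 3, 2
Rank q: 4, 2, 7, 5, 3, 6, 8, 1
d = rank(p) − rank(q): 4, 3, 0, -4, 1, 0, -5, 1; Σd² = 68
ρ = 1 − 6Σd² / [n(n²−1)] = 1 − 6×68 / (8×63) = 1 − 408/504 ≈ 0.190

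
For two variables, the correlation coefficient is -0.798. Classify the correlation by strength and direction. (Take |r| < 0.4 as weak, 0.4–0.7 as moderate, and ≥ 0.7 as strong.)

strong negative

r = -0.798 < 0 so the relationship is negative.
|r| = 0.798, which falls in the strong range.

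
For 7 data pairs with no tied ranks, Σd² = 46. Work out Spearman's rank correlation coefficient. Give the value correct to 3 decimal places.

0.179

ρ = 1 − 6Σd² / [n(n²−1)] = 1 − 6×46 / (7×48)
  = 1 − 276/336 = 1 − 0.8214 ≈ 0.179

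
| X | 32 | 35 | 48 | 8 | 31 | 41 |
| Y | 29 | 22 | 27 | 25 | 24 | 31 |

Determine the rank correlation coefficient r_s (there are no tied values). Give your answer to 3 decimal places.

Rank X: 3, 4, 6, 1, 2, 5
Rank Y: 5, 1, 4, 3, 2, 6
d = rank(X) − rank(Y): -2, 3, 2, -2, 0, -1; Σd² = 22
ρ = 1 − 6Σd² / [n(n²−1)] = 1 − 6×22 / (6×35) = 1 − 132/210 ≈ 0.371

0.371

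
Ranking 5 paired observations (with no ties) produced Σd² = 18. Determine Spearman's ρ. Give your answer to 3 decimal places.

ρ = 1 − 6Σd² / [n(n²−1)] = 1 − 6×18 / (5×24)
  = 1 − 108/120 = 1 − 0.9000 ≈ 0.100

0.100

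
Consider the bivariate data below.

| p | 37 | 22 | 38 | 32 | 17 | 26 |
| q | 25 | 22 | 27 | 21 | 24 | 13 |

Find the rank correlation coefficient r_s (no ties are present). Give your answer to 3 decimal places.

Rank p: 5, 2, 6, 4, 1, 3
Rank q: 5, 3, 6, 2, 4, 1
d = rank(p) − rank(q): 0, -1, 0, 2, -3, 2; Σd² = 18
ρ = 1 − 6Σd² / [n(n²−1)] = 1 − 6×18 / (6×35) = 1 − 108/210 ≈ 0.486

0.486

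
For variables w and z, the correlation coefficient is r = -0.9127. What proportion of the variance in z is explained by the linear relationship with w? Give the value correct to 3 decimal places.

0.833

r² = (-0.9127)² = 0.833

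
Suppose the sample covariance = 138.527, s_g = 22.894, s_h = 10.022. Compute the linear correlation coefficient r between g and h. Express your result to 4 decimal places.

r = Cov(g,h) / (s_g · s_h) = 138.527 / (22.894 × 10.022)
  = 138.527 / 229.4437 ≈ 0.6038

0.6038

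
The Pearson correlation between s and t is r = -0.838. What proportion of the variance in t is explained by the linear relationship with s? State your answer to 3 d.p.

r² = (-0.838)² = 0.702

0.702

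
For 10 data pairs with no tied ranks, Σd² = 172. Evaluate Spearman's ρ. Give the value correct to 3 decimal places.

ρ = 1 − 6Σd² / [n(n²−1)] = 1 − 6×172 / (10×99)
  = 1 − 1032/990 = 1 − 1.0424 ≈ -0.042

-0.042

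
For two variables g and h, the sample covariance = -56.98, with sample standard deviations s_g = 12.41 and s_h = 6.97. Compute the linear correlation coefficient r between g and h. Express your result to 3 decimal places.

-0.659

r = Cov(g,h) / (s_g · s_h) = -56.98 / (12.41 × 6.97)
  = -56.98 / 86.4977 ≈ -0.659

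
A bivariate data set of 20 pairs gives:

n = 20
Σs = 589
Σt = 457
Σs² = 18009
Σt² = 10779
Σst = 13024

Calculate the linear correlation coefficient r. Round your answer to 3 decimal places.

r = (nΣst − ΣsΣt) / √[(nΣs² − (Σs)²)(nΣt² − (Σt)²)]
Numerator: 20×13024 − 589×457 = -8693
Denominator: √[(360180 − 346921)(215580 − 208849)] = √[13259 × 6731] = 9447.0275
r = -8693 / 9447.0275 ≈ -0.920

-0.920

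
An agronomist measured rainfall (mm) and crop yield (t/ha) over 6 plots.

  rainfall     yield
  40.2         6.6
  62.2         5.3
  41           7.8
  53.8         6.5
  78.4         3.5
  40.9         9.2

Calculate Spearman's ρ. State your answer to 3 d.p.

-0.829

Rank rainfall: 1, 5, 3, 4, 6, 2
Rank yield: 4, 2, 5, 3, 1, 6
d = rank(rainfall) − rank(yield): -3, 3, -2, 1, 5, -4; Σd² = 64
ρ = 1 − 6Σd² / [n(n²−1)] = 1 − 6×64 / (6×35) = 1 − 384/210 ≈ -0.829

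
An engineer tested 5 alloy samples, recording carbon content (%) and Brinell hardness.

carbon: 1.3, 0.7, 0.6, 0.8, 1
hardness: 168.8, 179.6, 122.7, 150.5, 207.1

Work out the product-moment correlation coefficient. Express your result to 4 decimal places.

n = 5, Σx = 4.4, Σy = 828.7, Σx² = 4.18, Σy² = 141345.55, Σxy = 746.28
nΣxy − ΣxΣy = 3731.4 − 3646.28 = 85.12
nΣx² − (Σx)² = 20.9 − 19.36 = 1.54; nΣy² − (Σy)² = 706727.75 − 686743.69 = 19984.06
r = 85.12 / √(1.54 × 19984.06) = 85.12 / 175.4293 ≈ 0.4852

0.4852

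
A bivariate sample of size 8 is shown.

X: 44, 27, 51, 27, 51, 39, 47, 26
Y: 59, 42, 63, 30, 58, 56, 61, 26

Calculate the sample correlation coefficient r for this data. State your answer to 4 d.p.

n = 8, ΣX = 312, ΣY = 395, ΣX² = 13002, ΣY² = 21011, ΣXY = 16438
nΣXY − ΣXΣY = 131504 − 123240 = 8264
nΣX² − (ΣX)² = 104016 − 97344 = 6672; nΣY² − (ΣY)² = 168088 − 156025 = 12063
r = 8264 / √(6672 × 12063) = 8264 / 8971.3063 ≈ 0.9212

0.9212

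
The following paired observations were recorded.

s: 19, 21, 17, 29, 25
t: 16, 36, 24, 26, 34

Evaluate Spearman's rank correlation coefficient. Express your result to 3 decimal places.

0.500

Rank s: 2, 3, 1, 5, 4
Rank t: 1, 5, 2, 3, 4
d = rank(s) − rank(t): 1, -2, -1, 2, 0; Σd² = 10
ρ = 1 − 6Σd² / [n(n²−1)] = 1 − 6×10 / (5×24) = 1 − 60/120 ≈ 0.500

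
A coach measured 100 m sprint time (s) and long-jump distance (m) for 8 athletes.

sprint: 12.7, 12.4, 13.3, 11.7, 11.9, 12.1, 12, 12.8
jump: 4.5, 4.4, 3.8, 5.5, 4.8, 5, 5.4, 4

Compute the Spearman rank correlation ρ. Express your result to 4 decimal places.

-0.9048

Rank sprint: 6, 5, 8, 1, 2, 4, 3, 7
Rank jump: 4, 3, 1, 8, 5, 6, 7, 2
d = rank(sprint) − rank(jump): 2, 2, 7, -7, -3, -2, -4, 5; Σd² = 160
ρ = 1 − 6Σd² / [n(n²−1)] = 1 − 6×160 / (8×63) = 1 − 960/504 ≈ -0.9048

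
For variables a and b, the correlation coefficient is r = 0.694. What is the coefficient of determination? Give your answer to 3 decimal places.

0.482

r² = (0.694)² = 0.482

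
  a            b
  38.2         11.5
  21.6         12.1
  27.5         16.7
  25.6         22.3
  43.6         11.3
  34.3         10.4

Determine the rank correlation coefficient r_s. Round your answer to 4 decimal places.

Rank a: 5, 1, 3, 2, 6, 4
Rank b: 3, 4, 5, 6, 2, 1
d = rank(a) − rank(b): 2, -3, -2, -4, 4, 3; Σd² = 58
ρ = 1 − 6Σd² / [n(n²−1)] = 1 − 6×58 / (6×35) = 1 − 348/210 ≈ -0.6571

-0.6571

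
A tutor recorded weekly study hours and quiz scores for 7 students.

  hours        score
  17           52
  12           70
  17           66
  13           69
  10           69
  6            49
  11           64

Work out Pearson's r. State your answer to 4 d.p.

n = 7, Σx = 86, Σy = 439, Σx² = 1148, Σy² = 27979, Σxy = 5431
nΣxy − ΣxΣy = 38017 − 37754 = 263
nΣx² − (Σx)² = 8036 − 7396 = 640; nΣy² − (Σy)² = 195853 − 192721 = 3132
r = 263 / √(640 × 3132) = 263 / 1415.7966 ≈ 0.1858

0.1858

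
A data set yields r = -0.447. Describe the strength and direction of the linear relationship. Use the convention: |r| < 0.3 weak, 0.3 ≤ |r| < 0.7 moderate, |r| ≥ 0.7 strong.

r = -0.447 < 0 so the relationship is negative.
|r| = 0.447, which falls in the moderate range.

moderate negative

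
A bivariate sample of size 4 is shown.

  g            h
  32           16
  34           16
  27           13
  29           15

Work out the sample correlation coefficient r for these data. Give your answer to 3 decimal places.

0.910

n = 4, Σg = 122, Σh = 60, Σg² = 3750, Σh² = 906, Σgh = 1842
nΣgh − ΣgΣh = 7368 − 7320 = 48
nΣg² − (Σg)² = 15000 − 14884 = 116; nΣh² − (Σh)² = 3624 − 3600 = 24
r = 48 / √(116 × 24) = 48 / 52.7636 ≈ 0.910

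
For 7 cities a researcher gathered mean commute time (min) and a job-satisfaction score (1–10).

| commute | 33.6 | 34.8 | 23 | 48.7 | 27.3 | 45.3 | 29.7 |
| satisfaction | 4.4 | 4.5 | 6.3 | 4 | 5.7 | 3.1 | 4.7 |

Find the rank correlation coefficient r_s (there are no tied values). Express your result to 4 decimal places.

-0.9286

Rank commute: 4, 5, 1, 7, 2, 6, 3
Rank satisfaction: 3, 4, 7, 2, 6, 1, 5
d = rank(commute) − rank(satisfaction): 1, 1, -6, 5, -4, 5, -2; Σd² = 108
ρ = 1 − 6Σd² / [n(n²−1)] = 1 − 6×108 / (7×48) = 1 − 648/336 ≈ -0.9286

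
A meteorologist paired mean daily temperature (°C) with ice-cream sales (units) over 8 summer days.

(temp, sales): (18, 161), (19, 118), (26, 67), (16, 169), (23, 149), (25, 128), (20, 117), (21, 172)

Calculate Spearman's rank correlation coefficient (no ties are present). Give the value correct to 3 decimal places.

-0.476

Rank temp: 2, 3, 8, 1, 6, 7, 4, 5
Rank sales: 6, 3, 1, 7, 5, 4, 2, 8
d = rank(temp) − rank(sales): -4, 0, 7, -6, 1, 3, 2, -3; Σd² = 124
ρ = 1 − 6Σd² / [n(n²−1)] = 1 − 6×124 / (8×63) = 1 − 744/504 ≈ -0.476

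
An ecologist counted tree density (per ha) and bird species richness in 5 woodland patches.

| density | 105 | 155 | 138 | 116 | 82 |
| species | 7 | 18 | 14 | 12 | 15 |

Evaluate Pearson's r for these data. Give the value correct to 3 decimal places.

0.456

n = 5, Σx = 596, Σy = 66, Σx² = 74274, Σy² = 938, Σxy = 8079
nΣxy − ΣxΣy = 40395 − 39336 = 1059
nΣx² − (Σx)² = 371370 − 355216 = 16154; nΣy² − (Σy)² = 4690 − 4356 = 334
r = 1059 / √(16154 × 334) = 1059 / 2322.8078 ≈ 0.456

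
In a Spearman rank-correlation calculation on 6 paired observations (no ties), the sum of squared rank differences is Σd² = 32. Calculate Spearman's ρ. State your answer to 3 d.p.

ρ = 1 − 6Σd² / [n(n²−1)] = 1 − 6×32 / (6×35)
  = 1 − 192/210 = 1 − 0.9143 ≈ 0.086

0.086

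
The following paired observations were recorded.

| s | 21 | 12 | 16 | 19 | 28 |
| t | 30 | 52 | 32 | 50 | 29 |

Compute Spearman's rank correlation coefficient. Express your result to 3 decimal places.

-0.900

Rank s: 4, 1, 2, 3, 5
Rank t: 2, 5, 3, 4, 1
d = rank(s) − rank(t): 2, -4, -1, -1, 4; Σd² = 38
ρ = 1 − 6Σd² / [n(n²−1)] = 1 − 6×38 / (5×24) = 1 − 228/120 ≈ -0.900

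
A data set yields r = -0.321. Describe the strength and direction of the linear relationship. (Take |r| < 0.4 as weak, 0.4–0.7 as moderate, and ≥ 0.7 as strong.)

weak negative

r = -0.321 < 0 so the relationship is negative.
|r| = 0.321, which falls in the weak range.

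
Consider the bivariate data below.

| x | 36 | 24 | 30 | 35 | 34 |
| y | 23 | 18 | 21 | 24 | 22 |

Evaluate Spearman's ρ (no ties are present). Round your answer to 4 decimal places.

Rank x: 5, 1, 2, 4, 3
Rank y: 4, 1, 2, 5, 3
d = rank(x) − rank(y): 1, 0, 0, -1, 0; Σd² = 2
ρ = 1 − 6Σd² / [n(n²−1)] = 1 − 6×2 / (5×24) = 1 − 12/120 ≈ 0.9000

0.9000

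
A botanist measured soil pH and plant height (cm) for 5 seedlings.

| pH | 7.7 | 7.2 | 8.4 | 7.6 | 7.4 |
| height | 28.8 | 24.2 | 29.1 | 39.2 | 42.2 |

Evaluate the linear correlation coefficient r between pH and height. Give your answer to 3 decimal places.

n = 5, Σx = 38.3, Σy = 163.5, Σx² = 294.21, Σy² = 5579.37, Σxy = 1250.64
nΣxy − ΣxΣy = 6253.2 − 6262.05 = -8.85
nΣx² − (Σx)² = 1471.05 − 1466.89 = 4.16; nΣy² − (Σy)² = 27896.85 − 26732.25 = 1164.6
r = -8.85 / √(4.16 × 1164.6) = -8.85 / 69.6041 ≈ -0.127

-0.127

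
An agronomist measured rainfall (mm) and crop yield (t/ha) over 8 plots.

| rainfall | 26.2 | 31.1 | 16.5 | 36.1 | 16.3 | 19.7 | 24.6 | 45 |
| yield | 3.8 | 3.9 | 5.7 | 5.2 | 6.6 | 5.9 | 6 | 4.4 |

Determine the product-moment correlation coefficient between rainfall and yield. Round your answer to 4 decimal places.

n = 8, Σx = 215.5, Σy = 41.5, Σx² = 6513.05, Σy² = 222.91, Σxy = 1072.03
nΣxy − ΣxΣy = 8576.24 − 8943.25 = -367.01
nΣx² − (Σx)² = 52104.4 − 46440.25 = 5664.15; nΣy² − (Σy)² = 1783.28 − 1722.25 = 61.03
r = -367.01 / √(5664.15 × 61.03) = -367.01 / 587.9482 ≈ -0.6242

-0.6242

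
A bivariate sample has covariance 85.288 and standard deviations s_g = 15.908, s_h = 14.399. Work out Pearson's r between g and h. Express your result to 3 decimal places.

0.372

r = Cov(g,h) / (s_g · s_h) = 85.288 / (15.908 × 14.399)
  = 85.288 / 229.0593 ≈ 0.372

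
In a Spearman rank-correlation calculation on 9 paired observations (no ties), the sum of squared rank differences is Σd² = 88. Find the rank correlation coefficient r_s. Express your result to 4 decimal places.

ρ = 1 − 6Σd² / [n(n²−1)] = 1 − 6×88 / (9×80)
  = 1 − 528/720 = 1 − 0.73333 ≈ 0.2667

0.2667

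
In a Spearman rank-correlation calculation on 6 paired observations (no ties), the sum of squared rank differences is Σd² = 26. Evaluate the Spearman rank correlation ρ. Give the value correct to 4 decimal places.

0.2571

ρ = 1 − 6Σd² / [n(n²−1)] = 1 − 6×26 / (6×35)
  = 1 − 156/210 = 1 − 0.74286 ≈ 0.2571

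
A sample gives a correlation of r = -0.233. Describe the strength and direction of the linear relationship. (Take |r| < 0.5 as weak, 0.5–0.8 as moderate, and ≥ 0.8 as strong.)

r = -0.233 < 0 so the relationship is negative.
|r| = 0.233, which falls in the weak range.

weak negative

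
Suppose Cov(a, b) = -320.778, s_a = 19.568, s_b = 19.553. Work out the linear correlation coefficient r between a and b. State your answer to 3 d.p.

r = Cov(a,b) / (s_a · s_b) = -320.778 / (19.568 × 19.553)
  = -320.778 / 382.6131 ≈ -0.838

-0.838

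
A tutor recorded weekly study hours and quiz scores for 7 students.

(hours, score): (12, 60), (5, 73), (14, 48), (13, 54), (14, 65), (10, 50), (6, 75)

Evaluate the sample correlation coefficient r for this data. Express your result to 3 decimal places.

n = 7, Σx = 74, Σy = 425, Σx² = 866, Σy² = 26499, Σxy = 4319
nΣxy − ΣxΣy = 30233 − 31450 = -1217
nΣx² − (Σx)² = 6062 − 5476 = 586; nΣy² − (Σy)² = 185493 − 180625 = 4868
r = -1217 / √(586 × 4868) = -1217 / 1688.9784 ≈ -0.721

-0.721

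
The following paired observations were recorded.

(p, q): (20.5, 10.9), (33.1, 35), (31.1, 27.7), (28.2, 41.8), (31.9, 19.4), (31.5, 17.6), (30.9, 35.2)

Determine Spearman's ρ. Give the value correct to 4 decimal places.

Rank p: 1, 7, 4, 2, 6, 5, 3
Rank q: 1, 5, 4, 7, 3, 2, 6
d = rank(p) − rank(q): 0, 2, 0, -5, 3, 3, -3; Σd² = 56
ρ = 1 − 6Σd² / [n(n²−1)] = 1 − 6×56 / (7×48) = 1 − 336/336 ≈ 0.0000

0.0000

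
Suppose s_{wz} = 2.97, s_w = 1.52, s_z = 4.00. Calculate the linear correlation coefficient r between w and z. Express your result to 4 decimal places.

0.4885

r = Cov(w,z) / (s_w · s_z) = 2.97 / (1.52 × 4.00)
  = 2.97 / 6.0800 ≈ 0.4885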